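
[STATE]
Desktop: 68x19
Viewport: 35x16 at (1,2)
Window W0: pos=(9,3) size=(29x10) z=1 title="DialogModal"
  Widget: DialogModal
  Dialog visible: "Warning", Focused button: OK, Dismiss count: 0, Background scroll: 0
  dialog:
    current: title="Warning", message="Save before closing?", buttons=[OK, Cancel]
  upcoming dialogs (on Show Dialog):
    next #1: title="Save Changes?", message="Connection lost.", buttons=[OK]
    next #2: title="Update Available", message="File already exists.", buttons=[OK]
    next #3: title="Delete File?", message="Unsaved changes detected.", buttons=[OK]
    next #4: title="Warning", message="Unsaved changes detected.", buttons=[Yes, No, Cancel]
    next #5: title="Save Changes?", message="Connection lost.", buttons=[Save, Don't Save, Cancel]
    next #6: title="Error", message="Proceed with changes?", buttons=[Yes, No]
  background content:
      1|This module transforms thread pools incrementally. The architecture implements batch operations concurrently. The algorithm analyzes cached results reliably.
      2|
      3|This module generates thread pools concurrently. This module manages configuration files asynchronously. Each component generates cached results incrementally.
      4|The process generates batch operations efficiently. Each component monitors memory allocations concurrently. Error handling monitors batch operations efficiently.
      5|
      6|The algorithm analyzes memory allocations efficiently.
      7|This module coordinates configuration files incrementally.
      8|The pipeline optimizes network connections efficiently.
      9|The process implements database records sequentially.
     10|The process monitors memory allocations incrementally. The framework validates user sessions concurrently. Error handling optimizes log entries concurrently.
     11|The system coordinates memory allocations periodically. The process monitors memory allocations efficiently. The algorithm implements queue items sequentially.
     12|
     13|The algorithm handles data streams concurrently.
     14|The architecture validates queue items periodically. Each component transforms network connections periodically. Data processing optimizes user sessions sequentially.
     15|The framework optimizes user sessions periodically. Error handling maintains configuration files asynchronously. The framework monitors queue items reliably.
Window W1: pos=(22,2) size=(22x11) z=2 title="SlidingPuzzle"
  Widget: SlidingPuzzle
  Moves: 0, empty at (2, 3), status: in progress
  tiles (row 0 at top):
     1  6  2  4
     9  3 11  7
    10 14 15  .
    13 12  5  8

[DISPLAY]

                     ┏━━━━━━━━━━━━━
        ┏━━━━━━━━━━━━┃ SlidingPuzzl
        ┃ DialogModal┠─────────────
        ┠────────────┃┌────┬────┬──
        ┃Th┌─────────┃│  1 │  6 │  
        ┃  │       Wa┃├────┼────┼──
        ┃Th│ Save bef┃│  9 │  3 │ 1
        ┃Th│    [OK] ┃├────┼────┼──
        ┃  └─────────┃│ 10 │ 14 │ 1
        ┃The algorith┃├────┼────┼──
        ┗━━━━━━━━━━━━┗━━━━━━━━━━━━━
                                   
                                   
                                   
                                   
                                   


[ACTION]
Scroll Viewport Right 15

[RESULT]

      ┏━━━━━━━━━━━━━━━━━━━━┓       
━━━━━━┃ SlidingPuzzle      ┃       
gModal┠────────────────────┨       
──────┃┌────┬────┬────┬────┃       
──────┃│  1 │  6 │  2 │  4 ┃       
    Wa┃├────┼────┼────┼────┃       
ve bef┃│  9 │  3 │ 11 │  7 ┃       
 [OK] ┃├────┼────┼────┼────┃       
──────┃│ 10 │ 14 │ 15 │    ┃       
gorith┃├────┼────┼────┼────┃       
━━━━━━┗━━━━━━━━━━━━━━━━━━━━┛       
                                   
                                   
                                   
                                   
                                   


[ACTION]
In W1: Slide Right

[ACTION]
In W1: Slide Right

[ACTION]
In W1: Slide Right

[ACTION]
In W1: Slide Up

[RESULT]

      ┏━━━━━━━━━━━━━━━━━━━━┓       
━━━━━━┃ SlidingPuzzle      ┃       
gModal┠────────────────────┨       
──────┃┌────┬────┬────┬────┃       
──────┃│  1 │  6 │  2 │  4 ┃       
    Wa┃├────┼────┼────┼────┃       
ve bef┃│  9 │  3 │ 11 │  7 ┃       
 [OK] ┃├────┼────┼────┼────┃       
──────┃│ 13 │ 10 │ 14 │ 15 ┃       
gorith┃├────┼────┼────┼────┃       
━━━━━━┗━━━━━━━━━━━━━━━━━━━━┛       
                                   
                                   
                                   
                                   
                                   


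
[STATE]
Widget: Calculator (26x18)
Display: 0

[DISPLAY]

                         0
┌───┬───┬───┬───┐         
│ 7 │ 8 │ 9 │ ÷ │         
├───┼───┼───┼───┤         
│ 4 │ 5 │ 6 │ × │         
├───┼───┼───┼───┤         
│ 1 │ 2 │ 3 │ - │         
├───┼───┼───┼───┤         
│ 0 │ . │ = │ + │         
├───┼───┼───┼───┤         
│ C │ MC│ MR│ M+│         
└───┴───┴───┴───┘         
                          
                          
                          
                          
                          
                          


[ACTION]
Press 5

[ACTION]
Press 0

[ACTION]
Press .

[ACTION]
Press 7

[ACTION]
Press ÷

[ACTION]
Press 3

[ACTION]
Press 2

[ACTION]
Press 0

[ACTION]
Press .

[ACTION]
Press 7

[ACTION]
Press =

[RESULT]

              0.1580916745
┌───┬───┬───┬───┐         
│ 7 │ 8 │ 9 │ ÷ │         
├───┼───┼───┼───┤         
│ 4 │ 5 │ 6 │ × │         
├───┼───┼───┼───┤         
│ 1 │ 2 │ 3 │ - │         
├───┼───┼───┼───┤         
│ 0 │ . │ = │ + │         
├───┼───┼───┼───┤         
│ C │ MC│ MR│ M+│         
└───┴───┴───┴───┘         
                          
                          
                          
                          
                          
                          


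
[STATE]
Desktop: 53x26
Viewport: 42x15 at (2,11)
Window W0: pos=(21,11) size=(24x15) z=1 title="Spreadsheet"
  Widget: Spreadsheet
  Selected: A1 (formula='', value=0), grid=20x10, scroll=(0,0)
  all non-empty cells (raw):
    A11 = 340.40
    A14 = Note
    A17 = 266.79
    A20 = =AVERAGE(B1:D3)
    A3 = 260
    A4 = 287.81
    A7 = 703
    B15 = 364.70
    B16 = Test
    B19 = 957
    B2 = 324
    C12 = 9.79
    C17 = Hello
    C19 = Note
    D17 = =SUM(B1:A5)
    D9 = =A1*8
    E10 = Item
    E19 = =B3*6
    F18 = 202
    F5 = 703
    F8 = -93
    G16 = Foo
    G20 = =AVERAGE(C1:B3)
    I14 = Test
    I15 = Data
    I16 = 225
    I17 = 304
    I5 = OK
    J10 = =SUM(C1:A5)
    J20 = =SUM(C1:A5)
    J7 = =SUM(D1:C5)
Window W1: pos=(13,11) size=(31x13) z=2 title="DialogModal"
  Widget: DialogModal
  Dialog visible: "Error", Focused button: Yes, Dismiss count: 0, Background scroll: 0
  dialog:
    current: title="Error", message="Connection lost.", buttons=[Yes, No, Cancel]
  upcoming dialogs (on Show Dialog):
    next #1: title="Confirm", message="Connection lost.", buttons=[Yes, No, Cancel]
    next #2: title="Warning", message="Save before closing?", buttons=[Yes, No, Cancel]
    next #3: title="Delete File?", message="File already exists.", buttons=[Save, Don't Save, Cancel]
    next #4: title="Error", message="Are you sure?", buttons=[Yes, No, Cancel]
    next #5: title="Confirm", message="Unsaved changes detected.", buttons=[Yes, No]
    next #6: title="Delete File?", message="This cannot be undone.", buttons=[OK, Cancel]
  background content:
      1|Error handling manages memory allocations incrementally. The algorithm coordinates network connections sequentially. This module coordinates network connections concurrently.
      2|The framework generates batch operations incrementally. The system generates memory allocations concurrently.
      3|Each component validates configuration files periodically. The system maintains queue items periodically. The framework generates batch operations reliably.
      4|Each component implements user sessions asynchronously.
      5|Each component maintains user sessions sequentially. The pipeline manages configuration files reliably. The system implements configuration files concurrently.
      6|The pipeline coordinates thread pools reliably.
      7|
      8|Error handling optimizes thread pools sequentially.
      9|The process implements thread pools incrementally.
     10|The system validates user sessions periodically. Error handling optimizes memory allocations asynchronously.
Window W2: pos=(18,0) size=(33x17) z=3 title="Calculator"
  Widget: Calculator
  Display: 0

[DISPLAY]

           ┏━━━━┃│ 0 │ . │ = │ + │        
           ┃ Dia┃├───┼───┼───┼───┤        
           ┠────┃│ C │ MC│ MR│ M+│        
           ┃Erro┃└───┴───┴───┴───┘        
           ┃The ┃                         
           ┃Eac┌┗━━━━━━━━━━━━━━━━━━━━━━━━━
           ┃Eac│        Error        │use┃
           ┃Eac│   Connection lost.  │ser┃
           ┃The│ [Yes]  No   Cancel  │hre┃
           ┃   └─────────────────────┘   ┃
           ┃Error handling optimizes thre┃
           ┃The process implements thread┃
           ┗━━━━━━━━━━━━━━━━━━━━━━━━━━━━━┛
                   ┃  8        0       0  
                   ┗━━━━━━━━━━━━━━━━━━━━━━


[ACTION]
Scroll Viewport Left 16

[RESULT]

             ┏━━━━┃│ 0 │ . │ = │ + │      
             ┃ Dia┃├───┼───┼───┼───┤      
             ┠────┃│ C │ MC│ MR│ M+│      
             ┃Erro┃└───┴───┴───┴───┘      
             ┃The ┃                       
             ┃Eac┌┗━━━━━━━━━━━━━━━━━━━━━━━
             ┃Eac│        Error        │us
             ┃Eac│   Connection lost.  │se
             ┃The│ [Yes]  No   Cancel  │hr
             ┃   └─────────────────────┘  
             ┃Error handling optimizes thr
             ┃The process implements threa
             ┗━━━━━━━━━━━━━━━━━━━━━━━━━━━━
                     ┃  8        0       0
                     ┗━━━━━━━━━━━━━━━━━━━━


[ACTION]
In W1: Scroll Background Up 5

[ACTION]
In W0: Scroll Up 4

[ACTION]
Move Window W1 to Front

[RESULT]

             ┏━━━━━━━━━━━━━━━━━━━━━━━━━━━━
             ┃ DialogModal                
             ┠────────────────────────────
             ┃Error handling manages memor
             ┃The framework generates batc
             ┃Eac┌─────────────────────┐on
             ┃Eac│        Error        │us
             ┃Eac│   Connection lost.  │se
             ┃The│ [Yes]  No   Cancel  │hr
             ┃   └─────────────────────┘  
             ┃Error handling optimizes thr
             ┃The process implements threa
             ┗━━━━━━━━━━━━━━━━━━━━━━━━━━━━
                     ┃  8        0       0
                     ┗━━━━━━━━━━━━━━━━━━━━


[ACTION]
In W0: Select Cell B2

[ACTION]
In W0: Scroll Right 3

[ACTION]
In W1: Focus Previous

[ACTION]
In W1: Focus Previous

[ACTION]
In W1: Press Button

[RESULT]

             ┏━━━━━━━━━━━━━━━━━━━━━━━━━━━━
             ┃ DialogModal                
             ┠────────────────────────────
             ┃Error handling manages memor
             ┃The framework generates batc
             ┃Each component validates con
             ┃Each component implements us
             ┃Each component maintains use
             ┃The pipeline coordinates thr
             ┃                            
             ┃Error handling optimizes thr
             ┃The process implements threa
             ┗━━━━━━━━━━━━━━━━━━━━━━━━━━━━
                     ┃  8        0       0
                     ┗━━━━━━━━━━━━━━━━━━━━


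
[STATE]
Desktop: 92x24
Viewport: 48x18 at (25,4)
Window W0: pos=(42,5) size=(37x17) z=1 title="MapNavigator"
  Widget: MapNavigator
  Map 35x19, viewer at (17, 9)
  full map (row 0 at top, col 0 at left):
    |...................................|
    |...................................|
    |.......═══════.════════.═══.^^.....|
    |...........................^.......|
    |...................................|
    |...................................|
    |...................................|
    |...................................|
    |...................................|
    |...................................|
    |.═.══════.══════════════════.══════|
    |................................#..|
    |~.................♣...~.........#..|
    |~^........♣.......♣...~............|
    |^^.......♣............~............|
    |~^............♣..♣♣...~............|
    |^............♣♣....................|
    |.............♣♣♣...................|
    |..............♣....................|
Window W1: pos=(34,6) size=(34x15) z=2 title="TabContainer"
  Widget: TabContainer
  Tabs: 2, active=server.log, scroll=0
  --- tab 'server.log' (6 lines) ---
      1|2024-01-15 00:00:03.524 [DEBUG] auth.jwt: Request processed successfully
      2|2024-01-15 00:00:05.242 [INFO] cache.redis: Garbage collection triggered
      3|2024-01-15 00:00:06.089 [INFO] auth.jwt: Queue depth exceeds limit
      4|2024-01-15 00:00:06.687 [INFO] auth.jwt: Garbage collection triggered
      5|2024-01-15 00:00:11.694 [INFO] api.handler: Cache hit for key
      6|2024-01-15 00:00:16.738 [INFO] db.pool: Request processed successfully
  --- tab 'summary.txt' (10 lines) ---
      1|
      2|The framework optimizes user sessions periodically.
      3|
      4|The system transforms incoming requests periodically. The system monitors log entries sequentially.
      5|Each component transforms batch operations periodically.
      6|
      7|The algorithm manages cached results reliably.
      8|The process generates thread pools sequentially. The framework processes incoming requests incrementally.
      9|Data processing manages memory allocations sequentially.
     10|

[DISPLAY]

                                                
                 ┏━━━━━━━━━━━━━━━━━━━━━━━━━━━━━━
         ┏━━━━━━━━━━━━━━━━━━━━━━━━━━━━━━━━┓     
         ┃ TabContainer                   ┃─────
         ┠────────────────────────────────┨..^..
         ┃[server.log]│ summary.txt       ┃.....
         ┃────────────────────────────────┃.....
         ┃2024-01-15 00:00:03.524 [DEBUG] ┃.....
         ┃2024-01-15 00:00:05.242 [INFO] c┃.....
         ┃2024-01-15 00:00:06.089 [INFO] a┃.....
         ┃2024-01-15 00:00:06.687 [INFO] a┃.....
         ┃2024-01-15 00:00:11.694 [INFO] a┃═══.═
         ┃2024-01-15 00:00:16.738 [INFO] d┃.....
         ┃                                ┃.....
         ┃                                ┃.....
         ┃                                ┃.....
         ┗━━━━━━━━━━━━━━━━━━━━━━━━━━━━━━━━┛.....
                 ┗━━━━━━━━━━━━━━━━━━━━━━━━━━━━━━


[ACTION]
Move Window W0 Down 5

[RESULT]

                                                
                                                
         ┏━━━━━━━━━━━━━━━━━━━━━━━━━━━━━━━━┓     
         ┃ TabContainer                   ┃━━━━━
         ┠────────────────────────────────┨     
         ┃[server.log]│ summary.txt       ┃─────
         ┃────────────────────────────────┃..^..
         ┃2024-01-15 00:00:03.524 [DEBUG] ┃.....
         ┃2024-01-15 00:00:05.242 [INFO] c┃.....
         ┃2024-01-15 00:00:06.089 [INFO] a┃.....
         ┃2024-01-15 00:00:06.687 [INFO] a┃.....
         ┃2024-01-15 00:00:11.694 [INFO] a┃.....
         ┃2024-01-15 00:00:16.738 [INFO] d┃.....
         ┃                                ┃═══.═
         ┃                                ┃.....
         ┃                                ┃.....
         ┗━━━━━━━━━━━━━━━━━━━━━━━━━━━━━━━━┛.....
                 ┃^^.......♣............~.......


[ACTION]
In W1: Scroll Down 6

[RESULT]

                                                
                                                
         ┏━━━━━━━━━━━━━━━━━━━━━━━━━━━━━━━━┓     
         ┃ TabContainer                   ┃━━━━━
         ┠────────────────────────────────┨     
         ┃[server.log]│ summary.txt       ┃─────
         ┃────────────────────────────────┃..^..
         ┃2024-01-15 00:00:16.738 [INFO] d┃.....
         ┃                                ┃.....
         ┃                                ┃.....
         ┃                                ┃.....
         ┃                                ┃.....
         ┃                                ┃.....
         ┃                                ┃═══.═
         ┃                                ┃.....
         ┃                                ┃.....
         ┗━━━━━━━━━━━━━━━━━━━━━━━━━━━━━━━━┛.....
                 ┃^^.......♣............~.......


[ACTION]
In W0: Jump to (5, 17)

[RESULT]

                                                
                                                
         ┏━━━━━━━━━━━━━━━━━━━━━━━━━━━━━━━━┓     
         ┃ TabContainer                   ┃━━━━━
         ┠────────────────────────────────┨     
         ┃[server.log]│ summary.txt       ┃─────
         ┃────────────────────────────────┃.....
         ┃2024-01-15 00:00:16.738 [INFO] d┃.....
         ┃                                ┃.....
         ┃                                ┃.....
         ┃                                ┃.♣..♣
         ┃                                ┃♣♣...
         ┃                                ┃♣♣♣..
         ┃                                ┃.♣...
         ┃                                ┃     
         ┃                                ┃     
         ┗━━━━━━━━━━━━━━━━━━━━━━━━━━━━━━━━┛     
                 ┃                              


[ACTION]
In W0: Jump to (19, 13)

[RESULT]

                                                
                                                
         ┏━━━━━━━━━━━━━━━━━━━━━━━━━━━━━━━━┓     
         ┃ TabContainer                   ┃━━━━━
         ┠────────────────────────────────┨     
         ┃[server.log]│ summary.txt       ┃─────
         ┃────────────────────────────────┃.....
         ┃2024-01-15 00:00:16.738 [INFO] d┃.....
         ┃                                ┃.....
         ┃                                ┃═.═══
         ┃                                ┃.....
         ┃                                ┃.....
         ┃                                ┃.....
         ┃                                ┃.....
         ┃                                ┃.....
         ┃                                ┃.....
         ┗━━━━━━━━━━━━━━━━━━━━━━━━━━━━━━━━┛.....
                 ┃............♣.................


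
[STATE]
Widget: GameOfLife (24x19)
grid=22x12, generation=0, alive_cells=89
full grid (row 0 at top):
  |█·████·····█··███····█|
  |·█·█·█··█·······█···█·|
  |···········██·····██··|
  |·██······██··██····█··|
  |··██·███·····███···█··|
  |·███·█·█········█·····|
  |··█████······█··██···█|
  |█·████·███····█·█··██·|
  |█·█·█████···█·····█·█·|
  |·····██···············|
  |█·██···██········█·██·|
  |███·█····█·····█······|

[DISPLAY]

Gen: 0                  
█·████·····█··███····█  
·█·█·█··█·······█···█·  
···········██·····██··  
·██······██··██····█··  
··██·███·····███···█··  
·███·█·█········█·····  
··█████······█··██···█  
█·████·███····█·█··██·  
█·█·█████···█·····█·█·  
·····██···············  
█·██···██········█·██·  
███·█····█·····█······  
                        
                        
                        
                        
                        
                        


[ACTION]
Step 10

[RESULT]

Gen: 10                 
···███·········██···█·  
···█·██·······█······█  
···█····██···█······██  
····█··█······███·····  
·······█··············  
····███···············  
····████·██···█·······  
····██████···█·█······  
······█·██···█··█·····  
········██····██······  
········██············  
······················  
                        
                        
                        
                        
                        
                        


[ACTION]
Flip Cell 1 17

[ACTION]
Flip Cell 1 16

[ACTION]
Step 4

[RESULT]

Gen: 14                 
··████···········████·  
·█···██········██····█  
··██·········██······█  
··██·····█···██·█···█·  
··█······█···██·█·····  
··█··███·█···██·······  
···██···███··█········  
·········██··█·█······  
·········██··█··█·····  
··············██······  
······················  
······················  
                        
                        
                        
                        
                        
                        


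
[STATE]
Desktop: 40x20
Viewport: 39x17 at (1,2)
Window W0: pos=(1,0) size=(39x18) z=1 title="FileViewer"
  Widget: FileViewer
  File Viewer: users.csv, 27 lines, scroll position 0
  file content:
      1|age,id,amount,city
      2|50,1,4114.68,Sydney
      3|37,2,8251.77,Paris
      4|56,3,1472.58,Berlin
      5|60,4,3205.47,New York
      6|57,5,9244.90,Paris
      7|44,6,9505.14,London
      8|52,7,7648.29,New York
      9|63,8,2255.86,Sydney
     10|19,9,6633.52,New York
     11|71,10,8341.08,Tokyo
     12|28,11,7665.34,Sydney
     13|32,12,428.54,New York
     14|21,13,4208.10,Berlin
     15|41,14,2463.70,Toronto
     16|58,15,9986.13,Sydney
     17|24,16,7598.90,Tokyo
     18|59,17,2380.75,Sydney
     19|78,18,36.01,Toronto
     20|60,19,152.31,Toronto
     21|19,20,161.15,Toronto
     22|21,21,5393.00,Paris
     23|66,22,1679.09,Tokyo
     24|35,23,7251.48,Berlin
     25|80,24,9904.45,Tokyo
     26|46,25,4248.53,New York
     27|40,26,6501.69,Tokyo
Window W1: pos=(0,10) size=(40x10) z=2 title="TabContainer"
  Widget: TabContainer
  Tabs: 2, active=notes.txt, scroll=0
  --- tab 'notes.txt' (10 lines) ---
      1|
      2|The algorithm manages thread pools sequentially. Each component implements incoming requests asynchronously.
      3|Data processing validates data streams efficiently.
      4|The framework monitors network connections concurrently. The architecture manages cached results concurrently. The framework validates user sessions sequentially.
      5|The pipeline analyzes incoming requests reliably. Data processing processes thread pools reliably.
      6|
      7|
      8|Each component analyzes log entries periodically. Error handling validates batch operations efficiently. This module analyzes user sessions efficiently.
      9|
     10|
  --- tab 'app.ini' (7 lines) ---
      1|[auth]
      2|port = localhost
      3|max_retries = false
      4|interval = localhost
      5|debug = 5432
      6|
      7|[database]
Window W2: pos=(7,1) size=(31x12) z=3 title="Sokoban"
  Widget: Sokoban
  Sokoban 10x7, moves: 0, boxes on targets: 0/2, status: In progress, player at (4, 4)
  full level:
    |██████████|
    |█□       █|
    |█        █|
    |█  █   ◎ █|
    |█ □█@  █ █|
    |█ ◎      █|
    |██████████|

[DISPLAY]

┠─────┃ Sokoban                     ┃─┨
┃age,i┠─────────────────────────────┨▲┃
┃50,1,┃██████████                   ┃█┃
┃37,2,┃█□       █                   ┃░┃
┃56,3,┃█        █                   ┃░┃
┃60,4,┃█  █   ◎ █                   ┃░┃
┃57,5,┃█ □█@  █ █                   ┃░┃
┃44,6,┃█ ◎      █                   ┃░┃
━━━━━━┃██████████                   ┃━┓
 TabCo┃Moves: 0  0/2                ┃ ┃
──────┗━━━━━━━━━━━━━━━━━━━━━━━━━━━━━┛─┨
[notes.txt]│ app.ini                  ┃
──────────────────────────────────────┃
                                      ┃
The algorithm manages thread pools seq┃
Data processing validates data streams┃
The framework monitors network connect┃


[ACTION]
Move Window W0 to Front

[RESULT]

┠─────────────────────────────────────┨
┃age,id,amount,city                  ▲┃
┃50,1,4114.68,Sydney                 █┃
┃37,2,8251.77,Paris                  ░┃
┃56,3,1472.58,Berlin                 ░┃
┃60,4,3205.47,New York               ░┃
┃57,5,9244.90,Paris                  ░┃
┃44,6,9505.14,London                 ░┃
┃52,7,7648.29,New York               ░┃
┃63,8,2255.86,Sydney                 ░┃
┃19,9,6633.52,New York               ░┃
┃71,10,8341.08,Tokyo                 ░┃
┃28,11,7665.34,Sydney                ░┃
┃32,12,428.54,New York               ░┃
┃21,13,4208.10,Berlin                ▼┃
┗━━━━━━━━━━━━━━━━━━━━━━━━━━━━━━━━━━━━━┛
The framework monitors network connect┃


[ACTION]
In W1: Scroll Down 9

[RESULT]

┠─────────────────────────────────────┨
┃age,id,amount,city                  ▲┃
┃50,1,4114.68,Sydney                 █┃
┃37,2,8251.77,Paris                  ░┃
┃56,3,1472.58,Berlin                 ░┃
┃60,4,3205.47,New York               ░┃
┃57,5,9244.90,Paris                  ░┃
┃44,6,9505.14,London                 ░┃
┃52,7,7648.29,New York               ░┃
┃63,8,2255.86,Sydney                 ░┃
┃19,9,6633.52,New York               ░┃
┃71,10,8341.08,Tokyo                 ░┃
┃28,11,7665.34,Sydney                ░┃
┃32,12,428.54,New York               ░┃
┃21,13,4208.10,Berlin                ▼┃
┗━━━━━━━━━━━━━━━━━━━━━━━━━━━━━━━━━━━━━┛
                                      ┃


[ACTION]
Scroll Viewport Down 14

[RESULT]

┃age,id,amount,city                  ▲┃
┃50,1,4114.68,Sydney                 █┃
┃37,2,8251.77,Paris                  ░┃
┃56,3,1472.58,Berlin                 ░┃
┃60,4,3205.47,New York               ░┃
┃57,5,9244.90,Paris                  ░┃
┃44,6,9505.14,London                 ░┃
┃52,7,7648.29,New York               ░┃
┃63,8,2255.86,Sydney                 ░┃
┃19,9,6633.52,New York               ░┃
┃71,10,8341.08,Tokyo                 ░┃
┃28,11,7665.34,Sydney                ░┃
┃32,12,428.54,New York               ░┃
┃21,13,4208.10,Berlin                ▼┃
┗━━━━━━━━━━━━━━━━━━━━━━━━━━━━━━━━━━━━━┛
                                      ┃
━━━━━━━━━━━━━━━━━━━━━━━━━━━━━━━━━━━━━━┛


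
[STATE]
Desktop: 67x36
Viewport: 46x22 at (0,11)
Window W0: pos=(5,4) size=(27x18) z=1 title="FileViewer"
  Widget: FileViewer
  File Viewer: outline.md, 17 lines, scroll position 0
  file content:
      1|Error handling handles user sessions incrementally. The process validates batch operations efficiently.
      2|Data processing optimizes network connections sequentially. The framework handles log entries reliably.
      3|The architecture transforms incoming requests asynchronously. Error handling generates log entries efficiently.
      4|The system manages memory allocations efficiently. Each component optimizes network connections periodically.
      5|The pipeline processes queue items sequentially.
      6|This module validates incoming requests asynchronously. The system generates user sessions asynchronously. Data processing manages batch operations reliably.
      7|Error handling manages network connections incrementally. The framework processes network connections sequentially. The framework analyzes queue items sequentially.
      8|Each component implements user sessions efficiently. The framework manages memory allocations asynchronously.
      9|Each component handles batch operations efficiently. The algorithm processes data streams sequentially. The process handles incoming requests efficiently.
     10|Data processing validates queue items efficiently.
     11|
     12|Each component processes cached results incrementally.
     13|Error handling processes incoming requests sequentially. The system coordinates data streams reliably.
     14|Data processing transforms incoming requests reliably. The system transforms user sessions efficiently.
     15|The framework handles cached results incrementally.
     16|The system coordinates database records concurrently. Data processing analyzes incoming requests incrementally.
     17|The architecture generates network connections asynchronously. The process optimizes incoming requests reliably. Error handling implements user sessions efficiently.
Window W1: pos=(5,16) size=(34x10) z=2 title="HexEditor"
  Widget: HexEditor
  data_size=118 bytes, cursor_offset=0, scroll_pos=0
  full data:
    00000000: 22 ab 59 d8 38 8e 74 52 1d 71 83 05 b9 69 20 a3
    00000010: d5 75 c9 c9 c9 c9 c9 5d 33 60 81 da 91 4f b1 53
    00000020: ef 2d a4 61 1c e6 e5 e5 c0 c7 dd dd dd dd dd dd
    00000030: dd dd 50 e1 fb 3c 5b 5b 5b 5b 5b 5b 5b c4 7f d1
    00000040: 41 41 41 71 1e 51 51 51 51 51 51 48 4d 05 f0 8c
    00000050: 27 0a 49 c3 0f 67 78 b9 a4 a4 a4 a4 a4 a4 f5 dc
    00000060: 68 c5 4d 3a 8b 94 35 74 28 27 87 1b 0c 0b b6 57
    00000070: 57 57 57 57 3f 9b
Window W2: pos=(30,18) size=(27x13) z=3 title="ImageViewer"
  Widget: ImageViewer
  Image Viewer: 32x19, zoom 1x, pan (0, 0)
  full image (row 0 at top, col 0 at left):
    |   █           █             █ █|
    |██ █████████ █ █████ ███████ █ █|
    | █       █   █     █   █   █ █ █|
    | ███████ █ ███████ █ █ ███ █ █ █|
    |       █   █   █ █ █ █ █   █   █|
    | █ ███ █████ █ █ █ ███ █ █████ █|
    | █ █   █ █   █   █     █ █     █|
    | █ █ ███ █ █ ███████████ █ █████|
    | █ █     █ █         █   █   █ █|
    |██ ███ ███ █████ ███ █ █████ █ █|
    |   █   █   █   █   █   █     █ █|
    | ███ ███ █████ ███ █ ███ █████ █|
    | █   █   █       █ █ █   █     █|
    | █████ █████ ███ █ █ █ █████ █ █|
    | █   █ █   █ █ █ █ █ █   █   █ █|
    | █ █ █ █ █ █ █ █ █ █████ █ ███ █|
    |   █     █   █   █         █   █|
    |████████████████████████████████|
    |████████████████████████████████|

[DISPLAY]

     ┃The pipeline processes q░┃              
     ┃This module validates in░┃              
     ┃Error handling manages n░┃              
     ┃Each component implement░┃              
     ┃Each component handles b░┃              
     ┏━━━━━━━━━━━━━━━━━━━━━━━━━━━━━━━━┓       
     ┃ HexEditor                      ┃       
     ┠────────────────────────┏━━━━━━━━━━━━━━━
     ┃00000000  22 ab 59 d8 38┃ ImageViewer   
     ┃00000010  d5 75 c9 c9 c9┠───────────────
     ┃00000020  ef 2d a4 61 1c┃   █           
     ┃00000030  dd dd 50 e1 fb┃██ █████████ █ 
     ┃00000040  41 41 41 71 1e┃ █       █   █ 
     ┃00000050  27 0a 49 c3 0f┃ ███████ █ ████
     ┗━━━━━━━━━━━━━━━━━━━━━━━━┃       █   █   
                              ┃ █ ███ █████ █ 
                              ┃ █ █   █ █   █ 
                              ┃ █ █ ███ █ █ ██
                              ┃ █ █     █ █   
                              ┗━━━━━━━━━━━━━━━
                                              
                                              


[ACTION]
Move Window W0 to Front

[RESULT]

     ┃The pipeline processes q░┃              
     ┃This module validates in░┃              
     ┃Error handling manages n░┃              
     ┃Each component implement░┃              
     ┃Each component handles b░┃              
     ┃Data processing validate░┃━━━━━━┓       
     ┃                        ░┃      ┃       
     ┃Each component processes░┃━━━━━━━━━━━━━━
     ┃Error handling processes░┃ImageViewer   
     ┃Data processing transfor▼┃──────────────
     ┗━━━━━━━━━━━━━━━━━━━━━━━━━┛  █           
     ┃00000030  dd dd 50 e1 fb┃██ █████████ █ 
     ┃00000040  41 41 41 71 1e┃ █       █   █ 
     ┃00000050  27 0a 49 c3 0f┃ ███████ █ ████
     ┗━━━━━━━━━━━━━━━━━━━━━━━━┃       █   █   
                              ┃ █ ███ █████ █ 
                              ┃ █ █   █ █   █ 
                              ┃ █ █ ███ █ █ ██
                              ┃ █ █     █ █   
                              ┗━━━━━━━━━━━━━━━
                                              
                                              


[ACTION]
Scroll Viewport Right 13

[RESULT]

eline processes q░┃                           
dule validates in░┃                           
andling manages n░┃                           
mponent implement░┃                           
mponent handles b░┃                           
ocessing validate░┃━━━━━━┓                    
                 ░┃      ┃                    
mponent processes░┃━━━━━━━━━━━━━━━━━━━━━━━━┓  
andling processes░┃ImageViewer             ┃  
ocessing transfor▼┃────────────────────────┨  
━━━━━━━━━━━━━━━━━━┛  █           █         ┃  
0  dd dd 50 e1 fb┃██ █████████ █ █████ ████┃  
0  41 41 41 71 1e┃ █       █   █     █   █ ┃  
0  27 0a 49 c3 0f┃ ███████ █ ███████ █ █ ██┃  
━━━━━━━━━━━━━━━━━┃       █   █   █ █ █ █ █ ┃  
                 ┃ █ ███ █████ █ █ █ ███ █ ┃  
                 ┃ █ █   █ █   █   █     █ ┃  
                 ┃ █ █ ███ █ █ ███████████ ┃  
                 ┃ █ █     █ █         █   ┃  
                 ┗━━━━━━━━━━━━━━━━━━━━━━━━━┛  
                                              
                                              


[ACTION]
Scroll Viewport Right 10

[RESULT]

ocesses q░┃                                   
idates in░┃                                   
manages n░┃                                   
implement░┃                                   
handles b░┃                                   
 validate░┃━━━━━━┓                            
         ░┃      ┃                            
processes░┃━━━━━━━━━━━━━━━━━━━━━━━━┓          
processes░┃ImageViewer             ┃          
 transfor▼┃────────────────────────┨          
━━━━━━━━━━┛  █           █         ┃          
 50 e1 fb┃██ █████████ █ █████ ████┃          
 41 71 1e┃ █       █   █     █   █ ┃          
 49 c3 0f┃ ███████ █ ███████ █ █ ██┃          
━━━━━━━━━┃       █   █   █ █ █ █ █ ┃          
         ┃ █ ███ █████ █ █ █ ███ █ ┃          
         ┃ █ █   █ █   █   █     █ ┃          
         ┃ █ █ ███ █ █ ███████████ ┃          
         ┃ █ █     █ █         █   ┃          
         ┗━━━━━━━━━━━━━━━━━━━━━━━━━┛          
                                              
                                              
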